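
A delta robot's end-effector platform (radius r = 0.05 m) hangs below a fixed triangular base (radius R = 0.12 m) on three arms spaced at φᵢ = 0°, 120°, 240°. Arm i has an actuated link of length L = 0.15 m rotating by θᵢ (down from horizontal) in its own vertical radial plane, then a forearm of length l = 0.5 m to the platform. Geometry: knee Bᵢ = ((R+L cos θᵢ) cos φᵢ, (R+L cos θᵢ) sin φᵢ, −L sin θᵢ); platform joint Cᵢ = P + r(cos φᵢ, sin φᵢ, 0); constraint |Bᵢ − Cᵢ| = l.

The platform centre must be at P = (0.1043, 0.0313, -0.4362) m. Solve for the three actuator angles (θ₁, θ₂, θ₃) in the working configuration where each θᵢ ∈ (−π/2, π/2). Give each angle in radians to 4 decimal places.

φ1=0.0° → target in arm frame (0.1043, 0.0313)
  A cos θ + B sin θ = C:  -0.0343·cos θ + -0.4362·sin θ = 0.1169
  √(A²+B²)=0.4375;  θ1 = -1.6493+1.3003 ≈ -0.3490
arm 2 (φ=120.0°): x'=-0.0250, y'=-0.1060
  e−x'=0.0950;  (l²−L²−(e−x')²−y'²−z²)/2L = 0.0566
  √(A²+B²)=0.4464;  θ2 = -1.3563+1.4438 ≈ 0.0875
arm 3 (φ=240.0°): x'=-0.0793, y'=0.0747
  A=0.1493, B=-0.4362, C=(l²−L²−A²−y'²−z²)/(2L)=0.0313
  √(A²+B²)=0.4610;  θ3 = -1.2411+1.5030 ≈ 0.2618

θ₁ = -0.3490, θ₂ = 0.0875, θ₃ = 0.2618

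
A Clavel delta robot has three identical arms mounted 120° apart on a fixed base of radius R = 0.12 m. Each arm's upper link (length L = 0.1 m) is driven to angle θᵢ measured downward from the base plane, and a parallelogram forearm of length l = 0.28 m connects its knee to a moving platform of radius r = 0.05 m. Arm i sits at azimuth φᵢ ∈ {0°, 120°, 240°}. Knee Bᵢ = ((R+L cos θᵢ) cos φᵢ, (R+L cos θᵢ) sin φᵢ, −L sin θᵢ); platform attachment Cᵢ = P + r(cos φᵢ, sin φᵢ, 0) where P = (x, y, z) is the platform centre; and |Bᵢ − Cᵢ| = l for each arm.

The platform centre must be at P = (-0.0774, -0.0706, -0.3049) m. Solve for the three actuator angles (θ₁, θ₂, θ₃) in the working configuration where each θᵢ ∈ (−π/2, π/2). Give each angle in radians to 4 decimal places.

rotate P by −φ1: (-0.0774, -0.0706, -0.3049)
  e−x'=0.1474;  (l²−L²−(e−x')²−y'²−z²)/2L = -0.2564
  √(A²+B²)=0.3387;  θ1 = -1.1205+2.4296 ≈ 1.3091
arm 2 (φ=120.0°): x'=-0.0224, y'=0.1023
  A cos θ + B sin θ = C:  0.0924·cos θ + -0.3049·sin θ = -0.2179
  √(A²+B²)=0.3186;  θ2 = -1.2764+2.3239 ≈ 1.0475
rotate P by −φ3: (0.0998, -0.0317, -0.3049)
  A cos θ + B sin θ = C:  -0.0298·cos θ + -0.3049·sin θ = -0.1323
  √(A²+B²)=0.3064;  θ3 = -1.6684+2.0174 ≈ 0.3490

θ₁ = 1.3091, θ₂ = 1.0475, θ₃ = 0.3490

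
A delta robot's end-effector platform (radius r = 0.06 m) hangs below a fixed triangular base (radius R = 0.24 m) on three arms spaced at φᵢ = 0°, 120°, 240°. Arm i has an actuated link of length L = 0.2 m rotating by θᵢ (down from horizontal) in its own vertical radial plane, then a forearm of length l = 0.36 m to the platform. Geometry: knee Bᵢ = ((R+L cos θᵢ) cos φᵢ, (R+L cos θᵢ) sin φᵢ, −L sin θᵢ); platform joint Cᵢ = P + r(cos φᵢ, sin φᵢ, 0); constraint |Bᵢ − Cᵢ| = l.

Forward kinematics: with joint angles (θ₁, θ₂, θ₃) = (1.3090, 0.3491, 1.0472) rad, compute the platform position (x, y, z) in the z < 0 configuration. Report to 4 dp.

arm 1 at φ=0.0°: (R−r)+L cos θ1 = 0.2318;  S1 = (0.2318, 0.0000, -0.1932)
S2 = (0.3679·cos120.0°, 0.3679·sin120.0°, -0.0684) = (-0.1840, 0.3186, -0.0684)
arm 3 at φ=240.0°: (R−r)+L cos θ3 = 0.2800;  S3 = (-0.1400, -0.2425, -0.1732)
eliminate P² terms by subtracting sphere 1 from 2 and 3
[-0.8315 0.6373 0.2495]·P = 0.0490;  [-0.7435 -0.4850 0.0400]·P = 0.0174
Cramer: x(z) = -0.0397+0.1670z;  y(z) = 0.0251-0.1737z
quadratic in z: (1.0581)z²+(0.2870)z+(-0.0179)=0, √Δ=0.3979 → z ∈ {-0.3236, 0.0524}; z = -0.3236 (taking z<0)
x = -0.0938, y = 0.0813

(-0.0938, 0.0813, -0.3236)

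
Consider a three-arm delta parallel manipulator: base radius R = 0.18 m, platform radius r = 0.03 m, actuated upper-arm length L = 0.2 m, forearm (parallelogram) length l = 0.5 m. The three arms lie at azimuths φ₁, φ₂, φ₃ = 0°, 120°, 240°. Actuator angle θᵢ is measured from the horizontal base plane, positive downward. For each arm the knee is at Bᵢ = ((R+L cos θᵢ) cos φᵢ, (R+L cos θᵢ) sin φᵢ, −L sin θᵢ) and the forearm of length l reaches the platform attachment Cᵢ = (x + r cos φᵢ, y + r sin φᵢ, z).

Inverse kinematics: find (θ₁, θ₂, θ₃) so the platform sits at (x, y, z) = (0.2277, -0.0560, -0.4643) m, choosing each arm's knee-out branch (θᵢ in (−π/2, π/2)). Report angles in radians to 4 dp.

rotate P by −φ1: (0.2277, -0.0560, -0.4643)
  A=-0.0777, B=-0.4643, C=(l²−L²−A²−y'²−z²)/(2L)=-0.0369
  γ=atan2(-0.4643,-0.0777)=-1.7366;  ψ=arccos(-0.0783)=1.6492;  θ1=γ+ψ≈-0.0874
arm 2 (φ=120.0°): x'=-0.1623, y'=-0.1692
  A cos θ + B sin θ = C:  0.3123·cos θ + -0.4643·sin θ = -0.3294
  γ=atan2(-0.4643,0.3123)=-0.9786;  ψ=arccos(-0.5887)=2.2002;  θ2=γ+ψ≈1.2216
arm 3 (φ=240.0°): x'=-0.0654, y'=0.2252
  A cos θ + B sin θ = C:  0.2154·cos θ + -0.4643·sin θ = -0.2567
  θ3 = atan2(B,A) + arccos(C/0.5118) = 0.9596

θ₁ = -0.0874, θ₂ = 1.2216, θ₃ = 0.9596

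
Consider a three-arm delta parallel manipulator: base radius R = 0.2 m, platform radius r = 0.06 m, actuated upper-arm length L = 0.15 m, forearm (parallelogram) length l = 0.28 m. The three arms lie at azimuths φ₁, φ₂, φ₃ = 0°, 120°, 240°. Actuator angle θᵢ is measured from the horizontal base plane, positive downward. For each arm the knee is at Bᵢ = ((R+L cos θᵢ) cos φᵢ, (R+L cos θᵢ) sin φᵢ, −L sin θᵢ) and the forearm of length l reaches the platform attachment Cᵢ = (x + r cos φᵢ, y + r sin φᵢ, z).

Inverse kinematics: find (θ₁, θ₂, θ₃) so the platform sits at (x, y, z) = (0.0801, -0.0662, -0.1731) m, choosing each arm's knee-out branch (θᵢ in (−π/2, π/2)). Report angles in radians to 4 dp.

θ₁ = 0.0001, θ₂ = 1.3090, θ₃ = 0.6108

arm 1 (φ=0.0°): x'=0.0801, y'=-0.0662
  A=0.0599, B=-0.1731, C=(l²−L²−A²−y'²−z²)/(2L)=0.0599
  θ1 = atan2(B,A) + arccos(C/0.1832) = 0.0001
rotate P by −φ2: (-0.0974, -0.0363, -0.1731)
  A=0.2374, B=-0.1731, C=(l²−L²−A²−y'²−z²)/(2L)=-0.1058
  √(A²+B²)=0.2938;  θ2 = -0.6301+1.9391 ≈ 1.3090
φ3=240.0° → target in arm frame (0.0173, 0.1025)
  e−x'=0.1227;  (l²−L²−(e−x')²−y'²−z²)/2L = 0.0013
  √(A²+B²)=0.2122;  θ3 = -0.9541+1.5649 ≈ 0.6108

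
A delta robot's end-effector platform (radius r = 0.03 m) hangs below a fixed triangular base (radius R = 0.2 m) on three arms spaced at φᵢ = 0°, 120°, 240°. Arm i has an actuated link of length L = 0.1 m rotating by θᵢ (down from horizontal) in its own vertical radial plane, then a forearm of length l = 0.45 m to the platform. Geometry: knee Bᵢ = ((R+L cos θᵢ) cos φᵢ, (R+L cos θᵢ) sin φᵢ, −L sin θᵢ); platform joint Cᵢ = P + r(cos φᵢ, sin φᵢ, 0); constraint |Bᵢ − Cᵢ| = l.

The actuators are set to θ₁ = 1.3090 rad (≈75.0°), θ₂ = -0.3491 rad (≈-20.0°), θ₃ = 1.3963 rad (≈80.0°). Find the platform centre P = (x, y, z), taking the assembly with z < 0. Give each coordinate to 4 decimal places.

(-0.0841, 0.1638, -0.4085)

φ1=0.0°: virtual centre (0.1959, 0.0000, -0.0966), radius l
S2 = (0.2640·cos120.0°, 0.2640·sin120.0°, 0.0342) = (-0.1320, 0.2286, 0.0342)
arm 3 at φ=240.0°: e+L cos θ3 = 0.1874;  S3 = (-0.0937, -0.1623, -0.0985)
subtract pairs → two planes through P
plane₁₂: -0.6557x+0.4572y+0.2616z = 0.0231
Cramer: x(z) = -0.0130+0.1741z;  y(z) = 0.0320-0.3224z
sphere 1 gives Az²+Bz+C=0 with A=1.1343, B=0.0998, C=-0.1485;  B²−4AC=0.6838;  roots -0.4085, 0.3205;  negative root z = -0.4085
x = -0.0841, y = 0.1638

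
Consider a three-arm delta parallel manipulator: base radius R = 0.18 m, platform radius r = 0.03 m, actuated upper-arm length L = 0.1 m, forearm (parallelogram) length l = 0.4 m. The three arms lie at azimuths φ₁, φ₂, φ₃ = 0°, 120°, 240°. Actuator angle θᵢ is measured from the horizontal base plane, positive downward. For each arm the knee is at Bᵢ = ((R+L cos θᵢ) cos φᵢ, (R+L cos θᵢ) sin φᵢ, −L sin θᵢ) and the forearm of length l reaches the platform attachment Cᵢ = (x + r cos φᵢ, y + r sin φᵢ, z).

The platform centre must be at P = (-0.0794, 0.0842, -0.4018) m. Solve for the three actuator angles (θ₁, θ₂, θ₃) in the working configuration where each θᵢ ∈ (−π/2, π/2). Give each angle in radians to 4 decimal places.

θ₁ = 1.3960, θ₂ = 0.2615, θ₃ = 1.1338

φ1=0.0° → target in arm frame (-0.0794, 0.0842)
  A=0.2294, B=-0.4018, C=(l²−L²−A²−y'²−z²)/(2L)=-0.3558
  √(A²+B²)=0.4627;  θ1 = -1.0520+2.4480 ≈ 1.3960
φ2=120.0° → target in arm frame (0.1126, 0.0267)
  A cos θ + B sin θ = C:  0.0374·cos θ + -0.4018·sin θ = -0.0678
  γ=atan2(-0.4018,0.0374)=-1.4780;  ψ=arccos(-0.1679)=1.7395;  θ2=γ+ψ≈0.2615
rotate P by −φ3: (-0.0332, -0.1109, -0.4018)
  e−x'=0.1832;  (l²−L²−(e−x')²−y'²−z²)/2L = -0.2865
  γ=atan2(-0.4018,0.1832)=-1.1430;  ψ=arccos(-0.6488)=2.2768;  θ3=γ+ψ≈1.1338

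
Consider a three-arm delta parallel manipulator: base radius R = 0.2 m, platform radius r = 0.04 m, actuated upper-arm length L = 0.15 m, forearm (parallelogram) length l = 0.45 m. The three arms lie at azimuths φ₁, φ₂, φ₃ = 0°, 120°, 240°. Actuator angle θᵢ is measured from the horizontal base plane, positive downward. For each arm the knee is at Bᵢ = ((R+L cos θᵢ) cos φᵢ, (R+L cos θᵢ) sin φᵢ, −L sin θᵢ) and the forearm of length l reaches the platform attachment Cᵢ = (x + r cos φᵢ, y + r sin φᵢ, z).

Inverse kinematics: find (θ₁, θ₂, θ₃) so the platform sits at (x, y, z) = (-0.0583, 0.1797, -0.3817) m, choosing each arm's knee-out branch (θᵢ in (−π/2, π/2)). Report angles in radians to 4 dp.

θ₁ = 0.8728, θ₂ = -0.3487, θ₃ = 1.1344

arm 1 (φ=0.0°): x'=-0.0583, y'=0.1797
  A cos θ + B sin θ = C:  0.2183·cos θ + -0.3817·sin θ = -0.1521
  γ=atan2(-0.3817,0.2183)=-1.0513;  ψ=arccos(-0.3460)=1.9241;  θ1=γ+ψ≈0.8728
arm 2 (φ=120.0°): x'=0.1848, y'=-0.0394
  A cos θ + B sin θ = C:  -0.0248·cos θ + -0.3817·sin θ = 0.1071
  θ2 = atan2(B,A) + arccos(C/0.3825) = -0.3487
arm 3 (φ=240.0°): x'=-0.1265, y'=-0.1403
  A=0.2865, B=-0.3817, C=(l²−L²−A²−y'²−z²)/(2L)=-0.2249
  θ3 = atan2(B,A) + arccos(C/0.4772) = 1.1344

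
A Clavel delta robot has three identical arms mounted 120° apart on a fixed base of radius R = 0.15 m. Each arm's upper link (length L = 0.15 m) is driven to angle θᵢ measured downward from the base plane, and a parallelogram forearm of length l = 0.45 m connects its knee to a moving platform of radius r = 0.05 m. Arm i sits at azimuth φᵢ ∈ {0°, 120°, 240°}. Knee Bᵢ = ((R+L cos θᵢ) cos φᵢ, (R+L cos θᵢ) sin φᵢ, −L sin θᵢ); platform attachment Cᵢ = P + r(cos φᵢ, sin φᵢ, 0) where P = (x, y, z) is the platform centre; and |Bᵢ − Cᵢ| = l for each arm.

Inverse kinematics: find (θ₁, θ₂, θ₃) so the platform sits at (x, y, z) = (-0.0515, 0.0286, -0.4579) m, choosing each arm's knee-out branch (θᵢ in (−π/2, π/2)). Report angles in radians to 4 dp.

θ₁ = 0.6978, θ₂ = 0.3491, θ₃ = 0.5235

arm 1 (φ=0.0°): x'=-0.0515, y'=0.0286
  e−x'=0.1515;  (l²−L²−(e−x')²−y'²−z²)/2L = -0.1781
  √(A²+B²)=0.4823;  θ1 = -1.2513+1.9491 ≈ 0.6978
φ2=120.0° → target in arm frame (0.0505, 0.0303)
  e−x'=0.0495;  (l²−L²−(e−x')²−y'²−z²)/2L = -0.1101
  γ=atan2(-0.4579,0.0495)=-1.4632;  ψ=arccos(-0.2391)=1.8123;  θ2=γ+ψ≈0.3491
arm 3 (φ=240.0°): x'=0.0010, y'=-0.0589
  A=0.0990, B=-0.4579, C=(l²−L²−A²−y'²−z²)/(2L)=-0.1432
  √(A²+B²)=0.4685;  θ3 = -1.3578+1.8813 ≈ 0.5235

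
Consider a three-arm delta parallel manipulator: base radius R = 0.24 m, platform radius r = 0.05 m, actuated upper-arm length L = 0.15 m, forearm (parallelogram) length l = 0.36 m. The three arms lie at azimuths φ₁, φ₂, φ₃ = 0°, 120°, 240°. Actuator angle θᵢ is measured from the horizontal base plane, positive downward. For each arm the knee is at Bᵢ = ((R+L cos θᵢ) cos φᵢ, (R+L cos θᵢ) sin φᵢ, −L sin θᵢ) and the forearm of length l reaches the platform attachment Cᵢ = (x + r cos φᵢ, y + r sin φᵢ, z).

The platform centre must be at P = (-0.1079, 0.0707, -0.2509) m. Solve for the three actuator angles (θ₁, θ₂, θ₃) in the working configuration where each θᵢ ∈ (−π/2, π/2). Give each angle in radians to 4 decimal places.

rotate P by −φ1: (-0.1079, 0.0707, -0.2509)
  A cos θ + B sin θ = C:  0.2979·cos θ + -0.2509·sin θ = -0.1653
  √(A²+B²)=0.3895;  θ1 = -0.7000+2.0091 ≈ 1.3092
φ2=120.0° → target in arm frame (0.1152, 0.0581)
  A=0.0748, B=-0.2509, C=(l²−L²−A²−y'²−z²)/(2L)=0.1173
  θ2 = atan2(B,A) + arccos(C/0.2618) = -0.1745
φ3=240.0° → target in arm frame (-0.0073, -0.1288)
  e−x'=0.1973;  (l²−L²−(e−x')²−y'²−z²)/2L = -0.0379
  θ3 = atan2(B,A) + arccos(C/0.3192) = 0.7852

θ₁ = 1.3092, θ₂ = -0.1745, θ₃ = 0.7852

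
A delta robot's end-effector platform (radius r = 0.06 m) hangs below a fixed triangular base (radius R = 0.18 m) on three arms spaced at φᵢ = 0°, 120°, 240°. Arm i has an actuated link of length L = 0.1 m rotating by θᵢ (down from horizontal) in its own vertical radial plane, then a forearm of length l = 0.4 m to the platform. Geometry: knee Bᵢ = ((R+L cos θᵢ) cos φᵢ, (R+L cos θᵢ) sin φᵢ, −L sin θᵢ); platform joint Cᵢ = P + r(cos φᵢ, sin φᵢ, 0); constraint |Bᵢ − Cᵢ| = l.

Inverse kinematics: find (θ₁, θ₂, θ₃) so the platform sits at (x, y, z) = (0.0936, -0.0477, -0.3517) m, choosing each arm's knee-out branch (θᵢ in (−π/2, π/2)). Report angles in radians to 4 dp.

φ1=0.0° → target in arm frame (0.0936, -0.0477)
  A cos θ + B sin θ = C:  0.0264·cos θ + -0.3517·sin θ = 0.1167
  √(A²+B²)=0.3527;  θ1 = -1.4959+1.2336 ≈ -0.2622
rotate P by −φ2: (-0.0881, -0.0572, -0.3517)
  e−x'=0.2081;  (l²−L²−(e−x')²−y'²−z²)/2L = -0.1014
  γ=atan2(-0.3517,0.2081)=-1.0365;  ψ=arccos(-0.2481)=1.8215;  θ2=γ+ψ≈0.7850
arm 3 (φ=240.0°): x'=-0.0055, y'=0.1049
  A=0.1255, B=-0.3517, C=(l²−L²−A²−y'²−z²)/(2L)=-0.0022
  θ3 = atan2(B,A) + arccos(C/0.3734) = 0.3487

θ₁ = -0.2622, θ₂ = 0.7850, θ₃ = 0.3487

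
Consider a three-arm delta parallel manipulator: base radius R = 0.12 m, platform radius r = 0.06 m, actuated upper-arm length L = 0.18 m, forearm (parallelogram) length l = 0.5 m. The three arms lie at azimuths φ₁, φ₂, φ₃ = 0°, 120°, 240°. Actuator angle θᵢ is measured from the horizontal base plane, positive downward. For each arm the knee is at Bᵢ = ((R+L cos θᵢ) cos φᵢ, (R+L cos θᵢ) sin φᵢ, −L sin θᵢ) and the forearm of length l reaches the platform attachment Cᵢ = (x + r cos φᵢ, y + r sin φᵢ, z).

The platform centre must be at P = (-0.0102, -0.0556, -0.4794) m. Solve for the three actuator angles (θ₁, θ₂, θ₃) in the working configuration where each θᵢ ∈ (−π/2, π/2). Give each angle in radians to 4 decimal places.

rotate P by −φ1: (-0.0102, -0.0556, -0.4794)
  A=0.0702, B=-0.4794, C=(l²−L²−A²−y'²−z²)/(2L)=-0.0562
  √(A²+B²)=0.4845;  θ1 = -1.4254+1.6871 ≈ 0.2617
φ2=120.0° → target in arm frame (-0.0431, 0.0366)
  e−x'=0.1031;  (l²−L²−(e−x')²−y'²−z²)/2L = -0.0672
  γ=atan2(-0.4794,0.1031)=-1.3591;  ψ=arccos(-0.1370)=1.7082;  θ2=γ+ψ≈0.3492
rotate P by −φ3: (0.0533, 0.0190, -0.4794)
  A=0.0067, B=-0.4794, C=(l²−L²−A²−y'²−z²)/(2L)=-0.0351
  γ=atan2(-0.4794,0.0067)=-1.5567;  ψ=arccos(-0.0732)=1.6440;  θ3=γ+ψ≈0.0873

θ₁ = 0.2617, θ₂ = 0.3492, θ₃ = 0.0873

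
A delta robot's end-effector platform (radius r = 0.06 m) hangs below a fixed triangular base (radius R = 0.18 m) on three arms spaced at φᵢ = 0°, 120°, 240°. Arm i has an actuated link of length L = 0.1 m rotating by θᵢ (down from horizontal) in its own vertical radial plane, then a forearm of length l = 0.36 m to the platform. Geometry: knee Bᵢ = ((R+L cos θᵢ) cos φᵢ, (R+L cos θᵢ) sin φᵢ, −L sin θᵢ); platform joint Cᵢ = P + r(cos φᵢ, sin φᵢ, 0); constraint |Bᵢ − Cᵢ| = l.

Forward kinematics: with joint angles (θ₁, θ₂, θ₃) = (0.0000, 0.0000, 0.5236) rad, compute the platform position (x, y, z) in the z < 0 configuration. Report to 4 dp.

(0.0262, 0.0454, -0.3000)

φ1=0.0°: virtual centre (0.2200, 0.0000, 0.0000), radius l
arm 2 at φ=120.0°: (R−r)+L cos θ2 = 0.2200;  O2 = (-0.1100, 0.1905, 0.0000)
arm 3 at φ=240.0°: (R−r)+L cos θ3 = 0.2066;  O3 = (-0.1033, -0.1789, -0.0500)
eliminate P² terms by subtracting sphere 1 from 2 and 3
[-0.6600 0.3811 0.0000]·P = 0.0000;  [-0.6466 -0.3578 -0.1000]·P = -0.0032
det = 0.4826;  x = 0.0025+-0.0790z,  y = 0.0044+-0.1368z
into |P−O₁|² = l²: 1.0249z² + 0.0331z + -0.0823 = 0;  Δ = 0.3385;  z = -0.3000 or 0.2676 → z<0 root = -0.3000
x = 0.0262, y = 0.0454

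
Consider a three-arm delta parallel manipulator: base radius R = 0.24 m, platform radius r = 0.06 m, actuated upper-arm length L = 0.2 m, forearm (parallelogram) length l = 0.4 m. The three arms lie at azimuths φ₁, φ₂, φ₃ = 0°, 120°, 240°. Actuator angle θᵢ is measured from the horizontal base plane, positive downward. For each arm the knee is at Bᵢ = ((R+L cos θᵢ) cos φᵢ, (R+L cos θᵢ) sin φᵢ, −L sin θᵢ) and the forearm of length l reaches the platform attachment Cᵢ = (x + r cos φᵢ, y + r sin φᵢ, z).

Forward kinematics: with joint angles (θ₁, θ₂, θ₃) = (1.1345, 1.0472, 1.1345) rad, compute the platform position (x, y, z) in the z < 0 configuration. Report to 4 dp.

(-0.0080, 0.0139, -0.4737)

O1 = (0.2645·cos0.0°, 0.2645·sin0.0°, -0.1813) = (0.2645, 0.0000, -0.1813)
arm 2 at φ=120.0°: (R−r)+L cos θ2 = 0.2800;  O2 = (-0.1400, 0.2425, -0.1732)
arm 3 at φ=240.0°: (R−r)+L cos θ3 = 0.2645;  O3 = (-0.1323, -0.2291, -0.1813)
subtract pairs → two planes through P
plane₁₂: -0.8090x+0.4850y+0.0161z = 0.0056
det = 0.7555;  x = -0.0034+0.0098z,  y = 0.0059+-0.0169z
into |P−O₁|² = l²: 1.0004z² + 0.3571z + -0.0553 = 0;  Δ = 0.3490;  z = -0.4737 or 0.1168 → z<0 root = -0.4737
x = -0.0080, y = 0.0139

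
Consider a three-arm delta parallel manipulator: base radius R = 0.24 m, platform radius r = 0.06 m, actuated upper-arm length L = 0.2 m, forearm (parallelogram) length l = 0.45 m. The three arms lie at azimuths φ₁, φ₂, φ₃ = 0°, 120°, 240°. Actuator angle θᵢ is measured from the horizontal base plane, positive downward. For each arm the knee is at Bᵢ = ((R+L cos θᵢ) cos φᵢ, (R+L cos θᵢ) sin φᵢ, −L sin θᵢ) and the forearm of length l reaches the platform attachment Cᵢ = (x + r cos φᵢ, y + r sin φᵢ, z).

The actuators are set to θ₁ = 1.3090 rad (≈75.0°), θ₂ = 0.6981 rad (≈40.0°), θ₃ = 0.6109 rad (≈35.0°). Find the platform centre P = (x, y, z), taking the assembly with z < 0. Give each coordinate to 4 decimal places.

centre 1 = (0.2318·cos0.0°, 0.2318·sin0.0°, -0.1932) = (0.2318, 0.0000, -0.1932)
centre 2 = (0.3332·cos120.0°, 0.3332·sin120.0°, -0.1286) = (-0.1666, 0.2886, -0.1286)
φ3=240.0°: virtual centre (-0.1719, -0.2978, -0.1147), radius l
eliminate P² terms by subtracting sphere 1 from 2 and 3
plane₁₂: -0.7967x+0.5771y+0.1293z = 0.0365
Cramer: x(z) = -0.0479+0.1782z;  y(z) = -0.0028+0.0220z
into |P−centre ₁|² = l²: 1.0322z² + 0.2866z + -0.0870 = 0;  Δ = 0.4412;  z = -0.4606 or 0.1829 → z<0 root = -0.4606
x = -0.1299, y = -0.0129

(-0.1299, -0.0129, -0.4606)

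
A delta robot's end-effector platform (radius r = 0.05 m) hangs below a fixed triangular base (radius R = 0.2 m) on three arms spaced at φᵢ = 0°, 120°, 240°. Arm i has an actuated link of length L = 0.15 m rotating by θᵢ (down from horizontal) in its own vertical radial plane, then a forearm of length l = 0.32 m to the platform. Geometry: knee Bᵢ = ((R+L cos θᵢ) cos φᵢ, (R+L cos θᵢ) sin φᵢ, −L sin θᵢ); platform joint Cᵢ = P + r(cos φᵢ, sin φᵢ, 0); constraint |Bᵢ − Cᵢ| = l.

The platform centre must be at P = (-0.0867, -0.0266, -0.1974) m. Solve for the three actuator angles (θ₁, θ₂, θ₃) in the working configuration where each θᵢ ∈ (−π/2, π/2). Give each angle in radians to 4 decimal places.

θ₁ = 1.0474, θ₂ = 0.3491, θ₃ = -0.0868

arm 1 (φ=0.0°): x'=-0.0867, y'=-0.0266
  A cos θ + B sin θ = C:  0.2367·cos θ + -0.1974·sin θ = -0.0527
  γ=atan2(-0.1974,0.2367)=-0.6951;  ψ=arccos(-0.1709)=1.7425;  θ1=γ+ψ≈1.0474
arm 2 (φ=120.0°): x'=0.0203, y'=0.0884
  A=0.1297, B=-0.1974, C=(l²−L²−A²−y'²−z²)/(2L)=0.0543
  θ2 = atan2(B,A) + arccos(C/0.2362) = 0.3491
rotate P by −φ3: (0.0664, -0.0618, -0.1974)
  e−x'=0.0836;  (l²−L²−(e−x')²−y'²−z²)/2L = 0.1004
  γ=atan2(-0.1974,0.0836)=-1.1701;  ψ=arccos(0.4684)=1.0833;  θ3=γ+ψ≈-0.0868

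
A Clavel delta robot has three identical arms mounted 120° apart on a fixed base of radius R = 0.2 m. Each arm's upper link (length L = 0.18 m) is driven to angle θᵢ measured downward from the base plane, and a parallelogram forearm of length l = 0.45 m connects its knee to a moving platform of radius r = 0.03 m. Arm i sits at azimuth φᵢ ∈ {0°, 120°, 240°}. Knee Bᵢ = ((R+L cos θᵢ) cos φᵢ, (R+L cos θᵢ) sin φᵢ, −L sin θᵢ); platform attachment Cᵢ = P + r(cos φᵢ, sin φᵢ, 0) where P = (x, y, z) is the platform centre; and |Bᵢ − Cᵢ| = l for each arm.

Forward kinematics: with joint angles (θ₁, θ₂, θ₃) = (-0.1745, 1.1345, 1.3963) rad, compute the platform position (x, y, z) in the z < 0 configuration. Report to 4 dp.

(0.2227, 0.0471, -0.3986)

arm 1 at φ=0.0°: ρ1 = 0.3473;  S1 = (0.3473, 0.0000, 0.0313)
arm 2 at φ=120.0°: ρ2 = 0.2461;  S2 = (-0.1230, 0.2131, -0.1631)
arm 3 at φ=240.0°: ρ3 = 0.2013;  S3 = (-0.1006, -0.1743, -0.1773)
eliminate P² terms by subtracting sphere 1 from 2 and 3
linear system: -0.9406x+0.4262y = -0.0344−-0.3888z; -0.8958x+-0.3486y = -0.0496−-0.4170z
det = 0.7097;  x = 0.0467+-0.4414z,  y = 0.0224+-0.0620z
sphere 1 gives Az²+Bz+C=0 with A=1.1987, B=0.2001, C=-0.1107;  B²−4AC=0.5708;  roots -0.3986, 0.2317;  negative root z = -0.3986
x = 0.2227, y = 0.0471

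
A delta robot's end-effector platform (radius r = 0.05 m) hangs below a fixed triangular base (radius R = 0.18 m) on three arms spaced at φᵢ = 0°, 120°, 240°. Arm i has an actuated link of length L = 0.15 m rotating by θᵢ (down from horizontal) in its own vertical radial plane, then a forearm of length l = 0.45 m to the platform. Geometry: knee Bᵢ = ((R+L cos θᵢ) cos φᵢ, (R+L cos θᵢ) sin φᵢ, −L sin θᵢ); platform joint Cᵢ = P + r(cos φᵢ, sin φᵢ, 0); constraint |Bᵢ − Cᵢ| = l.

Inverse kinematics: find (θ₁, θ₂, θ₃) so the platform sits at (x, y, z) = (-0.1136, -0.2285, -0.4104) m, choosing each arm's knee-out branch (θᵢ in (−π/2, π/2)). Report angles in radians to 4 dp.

θ₁ = 1.3087, θ₂ = 1.3963, θ₃ = -0.2621

rotate P by −φ1: (-0.1136, -0.2285, -0.4104)
  A=0.2436, B=-0.4104, C=(l²−L²−A²−y'²−z²)/(2L)=-0.3333
  θ1 = atan2(B,A) + arccos(C/0.4773) = 1.3087
arm 2 (φ=120.0°): x'=-0.1411, y'=0.2126
  A=0.2711, B=-0.4104, C=(l²−L²−A²−y'²−z²)/(2L)=-0.3571
  √(A²+B²)=0.4918;  θ2 = -0.9870+2.3833 ≈ 1.3963
φ3=240.0° → target in arm frame (0.2547, 0.0159)
  A cos θ + B sin θ = C:  -0.1247·cos θ + -0.4104·sin θ = -0.0141
  θ3 = atan2(B,A) + arccos(C/0.4289) = -0.2621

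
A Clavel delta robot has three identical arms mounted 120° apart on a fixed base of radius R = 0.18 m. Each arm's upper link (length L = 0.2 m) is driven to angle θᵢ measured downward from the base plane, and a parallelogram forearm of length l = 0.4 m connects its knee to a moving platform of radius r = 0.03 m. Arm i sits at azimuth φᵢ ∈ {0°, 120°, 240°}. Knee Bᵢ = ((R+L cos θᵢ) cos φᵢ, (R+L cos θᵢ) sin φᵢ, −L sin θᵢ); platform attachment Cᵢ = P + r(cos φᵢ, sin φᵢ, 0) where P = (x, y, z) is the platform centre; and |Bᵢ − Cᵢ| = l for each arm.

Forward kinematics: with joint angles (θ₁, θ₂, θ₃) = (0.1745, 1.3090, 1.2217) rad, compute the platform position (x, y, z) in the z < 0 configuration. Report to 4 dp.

(0.1834, -0.0168, -0.3994)

S1 = (0.3470·cos0.0°, 0.3470·sin0.0°, -0.0347) = (0.3470, 0.0000, -0.0347)
S2 = (0.2018·cos120.0°, 0.2018·sin120.0°, -0.1932) = (-0.1009, 0.1747, -0.1932)
S3 = (0.2184·cos240.0°, 0.2184·sin240.0°, -0.1879) = (-0.1092, -0.1891, -0.1879)
eliminate P² terms by subtracting sphere 1 from 2 and 3
plane₁₂: -0.8957x+0.3495y+-0.3169z = -0.0436
Cramer: x(z) = 0.0455-0.3451z;  y(z) = -0.0079+0.0223z
into |P−S₁|² = l²: 1.1196z² + 0.2771z + -0.0679 = 0;  Δ = 0.3808;  z = -0.3994 or 0.1518 → z<0 root = -0.3994
x = 0.1834, y = -0.0168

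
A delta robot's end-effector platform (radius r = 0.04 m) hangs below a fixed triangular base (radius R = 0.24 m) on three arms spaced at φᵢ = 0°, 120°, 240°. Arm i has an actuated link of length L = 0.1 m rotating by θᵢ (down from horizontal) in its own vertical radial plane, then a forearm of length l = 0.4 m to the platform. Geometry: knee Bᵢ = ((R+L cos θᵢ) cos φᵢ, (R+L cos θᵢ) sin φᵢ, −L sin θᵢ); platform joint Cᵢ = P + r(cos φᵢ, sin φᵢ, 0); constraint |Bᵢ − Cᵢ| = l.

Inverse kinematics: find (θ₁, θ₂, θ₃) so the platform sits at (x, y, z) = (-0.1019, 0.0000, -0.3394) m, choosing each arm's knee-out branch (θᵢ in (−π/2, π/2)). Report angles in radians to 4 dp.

rotate P by −φ1: (-0.1019, 0.0000, -0.3394)
  e−x'=0.3019;  (l²−L²−(e−x')²−y'²−z²)/2L = -0.2817
  √(A²+B²)=0.4542;  θ1 = -0.8438+2.2397 ≈ 1.3959
φ2=120.0° → target in arm frame (0.0509, 0.0882)
  A cos θ + B sin θ = C:  0.1491·cos θ + -0.3394·sin θ = 0.0240
  γ=atan2(-0.3394,0.1491)=-1.1570;  ψ=arccos(0.0648)=1.5060;  θ2=γ+ψ≈0.3490
rotate P by −φ3: (0.0510, -0.0882, -0.3394)
  A cos θ + B sin θ = C:  0.1490·cos θ + -0.3394·sin θ = 0.0240
  √(A²+B²)=0.3707;  θ3 = -1.1570+1.5060 ≈ 0.3490

θ₁ = 1.3959, θ₂ = 0.3490, θ₃ = 0.3490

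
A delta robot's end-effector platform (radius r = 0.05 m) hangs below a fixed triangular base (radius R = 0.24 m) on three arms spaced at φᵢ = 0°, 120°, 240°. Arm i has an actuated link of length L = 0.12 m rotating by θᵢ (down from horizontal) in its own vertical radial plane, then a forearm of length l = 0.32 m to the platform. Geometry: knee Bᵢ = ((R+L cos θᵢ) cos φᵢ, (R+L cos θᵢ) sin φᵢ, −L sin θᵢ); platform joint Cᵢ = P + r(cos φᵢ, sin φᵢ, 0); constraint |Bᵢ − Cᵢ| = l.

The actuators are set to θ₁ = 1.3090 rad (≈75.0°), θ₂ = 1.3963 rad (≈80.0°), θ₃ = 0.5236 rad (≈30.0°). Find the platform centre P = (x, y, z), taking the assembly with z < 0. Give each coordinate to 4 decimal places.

arm 1 at φ=0.0°: e+L cos θ1 = 0.2211;  O1 = (0.2211, 0.0000, -0.1159)
arm 2 at φ=120.0°: e+L cos θ2 = 0.2108;  O2 = (-0.1054, 0.1826, -0.1182)
φ3=240.0°: virtual centre (-0.1470, -0.2545, -0.0600), radius l
eliminate P² terms by subtracting sphere 1 from 2 and 3
plane₁₂: -0.6529x+0.3652y+-0.0045z = -0.0039
det = 0.6012;  x = -0.0135+0.0641z,  y = -0.0348+0.1270z
quadratic in z: (1.0202)z²+(0.1929)z+(-0.0327)=0, √Δ=0.4132 → z ∈ {-0.2971, 0.1080}; z = -0.2971 (taking z<0)
x = -0.0326, y = -0.0726

(-0.0326, -0.0726, -0.2971)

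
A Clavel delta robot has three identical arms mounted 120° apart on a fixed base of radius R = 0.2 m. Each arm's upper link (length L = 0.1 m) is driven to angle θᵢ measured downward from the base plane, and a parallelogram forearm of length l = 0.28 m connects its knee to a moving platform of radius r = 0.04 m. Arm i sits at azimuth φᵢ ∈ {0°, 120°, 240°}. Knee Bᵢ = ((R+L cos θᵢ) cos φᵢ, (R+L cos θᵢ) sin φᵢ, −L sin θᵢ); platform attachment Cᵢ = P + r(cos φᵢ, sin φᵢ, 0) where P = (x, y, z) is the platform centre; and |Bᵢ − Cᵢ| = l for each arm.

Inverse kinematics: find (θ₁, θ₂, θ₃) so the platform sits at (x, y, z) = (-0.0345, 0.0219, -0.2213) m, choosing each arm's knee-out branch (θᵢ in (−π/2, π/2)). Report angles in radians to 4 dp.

θ₁ = 1.0473, θ₂ = 0.4361, θ₃ = 0.7848

arm 1 (φ=0.0°): x'=-0.0345, y'=0.0219
  A=0.1945, B=-0.2213, C=(l²−L²−A²−y'²−z²)/(2L)=-0.0944
  √(A²+B²)=0.2946;  θ1 = -0.8498+1.8970 ≈ 1.0473
rotate P by −φ2: (0.0362, 0.0189, -0.2213)
  A=0.1238, B=-0.2213, C=(l²−L²−A²−y'²−z²)/(2L)=0.0187
  θ2 = atan2(B,A) + arccos(C/0.2536) = 0.4361
φ3=240.0° → target in arm frame (-0.0017, -0.0408)
  A cos θ + B sin θ = C:  0.1617·cos θ + -0.2213·sin θ = -0.0420
  γ=atan2(-0.2213,0.1617)=-0.9397;  ψ=arccos(-0.1531)=1.7245;  θ3=γ+ψ≈0.7848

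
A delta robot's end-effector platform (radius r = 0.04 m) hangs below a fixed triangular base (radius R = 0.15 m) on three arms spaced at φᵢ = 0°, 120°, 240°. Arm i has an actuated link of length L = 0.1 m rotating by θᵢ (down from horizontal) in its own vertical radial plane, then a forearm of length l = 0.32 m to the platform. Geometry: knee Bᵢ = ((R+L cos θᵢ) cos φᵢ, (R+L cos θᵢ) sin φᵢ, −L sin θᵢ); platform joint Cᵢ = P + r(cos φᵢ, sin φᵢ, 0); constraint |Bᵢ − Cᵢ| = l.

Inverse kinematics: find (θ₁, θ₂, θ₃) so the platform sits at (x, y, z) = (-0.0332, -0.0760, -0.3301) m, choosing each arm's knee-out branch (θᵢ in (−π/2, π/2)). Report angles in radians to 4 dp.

θ₁ = 1.0471, θ₂ = 1.1344, θ₃ = 0.3493

φ1=0.0° → target in arm frame (-0.0332, -0.0760)
  e−x'=0.1432;  (l²−L²−(e−x')²−y'²−z²)/2L = -0.2142
  γ=atan2(-0.3301,0.1432)=-1.1615;  ψ=arccos(-0.5954)=2.2086;  θ1=γ+ψ≈1.0471
arm 2 (φ=120.0°): x'=-0.0492, y'=0.0668
  e−x'=0.1592;  (l²−L²−(e−x')²−y'²−z²)/2L = -0.2319
  θ2 = atan2(B,A) + arccos(C/0.3665) = 1.1344
arm 3 (φ=240.0°): x'=0.0824, y'=0.0092
  A=0.0276, B=-0.3301, C=(l²−L²−A²−y'²−z²)/(2L)=-0.0871
  γ=atan2(-0.3301,0.0276)=-1.4874;  ψ=arccos(-0.2628)=1.8367;  θ3=γ+ψ≈0.3493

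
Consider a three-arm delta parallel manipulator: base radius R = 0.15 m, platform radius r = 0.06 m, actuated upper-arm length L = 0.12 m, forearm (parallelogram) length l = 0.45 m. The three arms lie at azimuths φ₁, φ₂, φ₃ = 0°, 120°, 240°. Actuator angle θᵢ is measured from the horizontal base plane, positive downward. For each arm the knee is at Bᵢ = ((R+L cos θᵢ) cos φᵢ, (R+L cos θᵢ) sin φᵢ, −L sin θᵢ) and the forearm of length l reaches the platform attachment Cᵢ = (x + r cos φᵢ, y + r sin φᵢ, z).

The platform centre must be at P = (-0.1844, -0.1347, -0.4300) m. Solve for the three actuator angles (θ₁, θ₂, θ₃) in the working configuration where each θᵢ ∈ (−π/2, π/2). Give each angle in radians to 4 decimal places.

θ₁ = 1.3968, θ₂ = 0.8732, θ₃ = -0.0870

φ1=0.0° → target in arm frame (-0.1844, -0.1347)
  A cos θ + B sin θ = C:  0.2744·cos θ + -0.4300·sin θ = -0.3760
  γ=atan2(-0.4300,0.2744)=-1.0028;  ψ=arccos(-0.7371)=2.3996;  θ1=γ+ψ≈1.3968
arm 2 (φ=120.0°): x'=-0.0245, y'=0.2270
  e−x'=0.1145;  (l²−L²−(e−x')²−y'²−z²)/2L = -0.2560
  γ=atan2(-0.4300,0.1145)=-1.3107;  ψ=arccos(-0.5754)=2.1839;  θ2=γ+ψ≈0.8732
arm 3 (φ=240.0°): x'=0.2089, y'=-0.0923
  e−x'=-0.1189;  (l²−L²−(e−x')²−y'²−z²)/2L = -0.0811
  √(A²+B²)=0.4461;  θ3 = -1.8405+1.7535 ≈ -0.0870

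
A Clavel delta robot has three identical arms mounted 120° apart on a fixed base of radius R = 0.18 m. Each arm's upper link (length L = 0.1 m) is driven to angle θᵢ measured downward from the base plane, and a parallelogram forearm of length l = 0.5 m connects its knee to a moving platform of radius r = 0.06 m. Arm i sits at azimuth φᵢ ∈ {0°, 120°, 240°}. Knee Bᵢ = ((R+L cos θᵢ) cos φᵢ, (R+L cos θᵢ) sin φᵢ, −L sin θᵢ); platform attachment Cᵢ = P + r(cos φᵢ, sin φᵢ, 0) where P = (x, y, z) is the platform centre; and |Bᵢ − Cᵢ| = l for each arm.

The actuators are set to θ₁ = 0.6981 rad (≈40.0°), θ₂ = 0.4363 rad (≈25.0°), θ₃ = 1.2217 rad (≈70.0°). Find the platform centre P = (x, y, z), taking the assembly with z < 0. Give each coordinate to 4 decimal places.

φ1=0.0°: virtual centre (0.1966, 0.0000, -0.0643), radius l
arm 2 at φ=120.0°: ρ2 = 0.2106;  O2 = (-0.1053, 0.1824, -0.0423)
φ3=240.0°: virtual centre (-0.0771, -0.1335, -0.0940), radius l
|O₂|²−|O₁|² = 0.0034;  |O₃|²−|O₁|² = -0.0102
[-0.6038 0.3648 0.0440]·P = 0.0034;  [-0.5474 -0.2671 -0.0594]·P = -0.0102
det = 0.3610;  x = 0.0078+-0.0274z,  y = 0.0221+-0.1661z
quadratic in z: (1.0283)z²+(0.1316)z+(-0.2097)=0, √Δ=0.9381 → z ∈ {-0.5201, 0.3921}; z = -0.5201 (taking z<0)
x = 0.0221, y = 0.1085

(0.0221, 0.1085, -0.5201)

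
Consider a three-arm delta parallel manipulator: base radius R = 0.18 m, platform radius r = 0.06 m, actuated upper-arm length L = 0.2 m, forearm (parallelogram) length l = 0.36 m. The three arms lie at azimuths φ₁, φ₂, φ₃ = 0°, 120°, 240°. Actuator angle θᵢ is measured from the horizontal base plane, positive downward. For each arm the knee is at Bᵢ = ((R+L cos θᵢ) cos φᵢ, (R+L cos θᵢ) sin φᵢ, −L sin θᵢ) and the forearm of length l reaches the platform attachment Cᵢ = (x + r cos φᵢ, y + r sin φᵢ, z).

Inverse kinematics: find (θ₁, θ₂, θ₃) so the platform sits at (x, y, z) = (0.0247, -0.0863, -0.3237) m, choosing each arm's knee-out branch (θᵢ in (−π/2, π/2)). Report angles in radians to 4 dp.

θ₁ = 0.5235, θ₂ = 0.9599, θ₃ = 0.3493

φ1=0.0° → target in arm frame (0.0247, -0.0863)
  A=0.0953, B=-0.3237, C=(l²−L²−A²−y'²−z²)/(2L)=-0.0793
  θ1 = atan2(B,A) + arccos(C/0.3374) = 0.5235
φ2=120.0° → target in arm frame (-0.0871, 0.0218)
  A=0.2071, B=-0.3237, C=(l²−L²−A²−y'²−z²)/(2L)=-0.1464
  θ2 = atan2(B,A) + arccos(C/0.3843) = 0.9599
φ3=240.0° → target in arm frame (0.0624, 0.0645)
  A=0.0576, B=-0.3237, C=(l²−L²−A²−y'²−z²)/(2L)=-0.0567
  θ3 = atan2(B,A) + arccos(C/0.3288) = 0.3493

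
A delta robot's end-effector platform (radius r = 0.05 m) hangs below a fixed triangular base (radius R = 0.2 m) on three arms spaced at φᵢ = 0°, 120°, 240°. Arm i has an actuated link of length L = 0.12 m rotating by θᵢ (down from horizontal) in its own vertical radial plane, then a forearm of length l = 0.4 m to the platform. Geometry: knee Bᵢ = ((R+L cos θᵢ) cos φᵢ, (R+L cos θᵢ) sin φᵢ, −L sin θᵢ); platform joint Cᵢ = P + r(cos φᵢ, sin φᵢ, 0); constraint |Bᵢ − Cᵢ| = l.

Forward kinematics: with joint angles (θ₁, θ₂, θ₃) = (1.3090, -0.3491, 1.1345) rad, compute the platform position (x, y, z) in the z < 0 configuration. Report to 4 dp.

O1 = (0.1811·cos0.0°, 0.1811·sin0.0°, -0.1159) = (0.1811, 0.0000, -0.1159)
O2 = (0.2628·cos120.0°, 0.2628·sin120.0°, 0.0410) = (-0.1314, 0.2276, 0.0410)
O3 = (0.2007·cos240.0°, 0.2007·sin240.0°, -0.1088) = (-0.1004, -0.1738, -0.1088)
eliminate P² terms by subtracting sphere 1 from 2 and 3
plane₁₂: -0.6249x+0.4551y+0.3139z = 0.0245
det = 0.4734;  x = -0.0237+0.2443z,  y = 0.0214+-0.3543z
sphere 1 gives Az²+Bz+C=0 with A=1.1852, B=0.1167, C=-0.1042;  B²−4AC=0.5076;  roots -0.3498, 0.2513;  negative root z = -0.3498
x = -0.1091, y = 0.1453

(-0.1091, 0.1453, -0.3498)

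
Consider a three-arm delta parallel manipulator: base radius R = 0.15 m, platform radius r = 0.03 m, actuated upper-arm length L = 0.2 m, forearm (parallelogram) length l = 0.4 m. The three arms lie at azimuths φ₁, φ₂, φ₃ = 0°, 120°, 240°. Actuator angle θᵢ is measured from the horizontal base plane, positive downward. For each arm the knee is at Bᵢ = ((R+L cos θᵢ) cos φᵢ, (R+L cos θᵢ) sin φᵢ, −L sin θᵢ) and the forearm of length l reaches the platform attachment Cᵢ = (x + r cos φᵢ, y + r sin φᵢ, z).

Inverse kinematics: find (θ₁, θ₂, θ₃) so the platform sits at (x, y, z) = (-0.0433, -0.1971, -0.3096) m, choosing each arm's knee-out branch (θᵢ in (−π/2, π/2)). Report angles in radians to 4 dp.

θ₁ = 0.7853, θ₂ = 1.1344, θ₃ = -0.3493

φ1=0.0° → target in arm frame (-0.0433, -0.1971)
  e−x'=0.1633;  (l²−L²−(e−x')²−y'²−z²)/2L = -0.1034
  θ1 = atan2(B,A) + arccos(C/0.3500) = 0.7853
arm 2 (φ=120.0°): x'=-0.1490, y'=0.1360
  e−x'=0.2690;  (l²−L²−(e−x')²−y'²−z²)/2L = -0.1669
  θ2 = atan2(B,A) + arccos(C/0.4102) = 1.1344
φ3=240.0° → target in arm frame (0.1923, 0.0611)
  e−x'=-0.0723;  (l²−L²−(e−x')²−y'²−z²)/2L = 0.0380
  θ3 = atan2(B,A) + arccos(C/0.3179) = -0.3493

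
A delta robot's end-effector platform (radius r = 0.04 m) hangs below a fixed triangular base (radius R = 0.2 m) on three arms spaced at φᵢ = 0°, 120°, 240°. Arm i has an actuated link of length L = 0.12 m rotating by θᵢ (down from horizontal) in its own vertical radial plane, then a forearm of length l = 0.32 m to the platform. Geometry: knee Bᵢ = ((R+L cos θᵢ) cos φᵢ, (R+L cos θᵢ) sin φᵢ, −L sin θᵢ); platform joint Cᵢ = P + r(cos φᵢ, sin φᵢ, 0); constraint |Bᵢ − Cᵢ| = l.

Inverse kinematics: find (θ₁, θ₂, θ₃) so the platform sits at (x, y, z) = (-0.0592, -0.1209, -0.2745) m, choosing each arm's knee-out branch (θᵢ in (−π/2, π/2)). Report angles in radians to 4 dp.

θ₁ = 1.3089, θ₂ = 1.3966, θ₃ = -0.0876

φ1=0.0° → target in arm frame (-0.0592, -0.1209)
  e−x'=0.2192;  (l²−L²−(e−x')²−y'²−z²)/2L = -0.2084
  γ=atan2(-0.2745,0.2192)=-0.8969;  ψ=arccos(-0.5933)=2.2059;  θ1=γ+ψ≈1.3089
rotate P by −φ2: (-0.0751, 0.1117, -0.2745)
  A cos θ + B sin θ = C:  0.2351·cos θ + -0.2745·sin θ = -0.2296
  θ2 = atan2(B,A) + arccos(C/0.3614) = 1.3966
rotate P by −φ3: (0.1343, 0.0092, -0.2745)
  A=0.0257, B=-0.2745, C=(l²−L²−A²−y'²−z²)/(2L)=0.0496
  θ3 = atan2(B,A) + arccos(C/0.2757) = -0.0876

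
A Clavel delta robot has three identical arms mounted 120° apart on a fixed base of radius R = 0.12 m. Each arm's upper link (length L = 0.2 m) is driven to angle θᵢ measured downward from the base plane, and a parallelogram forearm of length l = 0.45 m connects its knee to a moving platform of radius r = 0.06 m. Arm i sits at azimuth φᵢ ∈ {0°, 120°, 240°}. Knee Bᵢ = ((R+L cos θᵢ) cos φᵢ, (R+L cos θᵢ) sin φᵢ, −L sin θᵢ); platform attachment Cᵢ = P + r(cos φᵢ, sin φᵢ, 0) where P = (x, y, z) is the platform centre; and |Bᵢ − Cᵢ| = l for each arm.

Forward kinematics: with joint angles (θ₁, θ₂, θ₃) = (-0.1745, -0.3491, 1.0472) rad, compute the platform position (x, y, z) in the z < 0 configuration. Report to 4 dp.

φ1=0.0°: virtual centre (0.2570, 0.0000, 0.0347), radius l
O2 = (0.2479·cos120.0°, 0.2479·sin120.0°, 0.0684) = (-0.1240, 0.2147, 0.0684)
O3 = (0.1600·cos240.0°, 0.1600·sin240.0°, -0.1732) = (-0.0800, -0.1386, -0.1732)
eliminate P² terms by subtracting sphere 1 from 2 and 3
[-0.7619 0.4294 0.0674]·P = -0.0011;  [-0.6739 -0.2771 -0.4159]·P = -0.0116
Cramer: x(z) = 0.0106-0.3195z;  y(z) = 0.0163-0.7237z
quadratic in z: (1.6258)z²+(0.0645)z+(-0.1403)=0, √Δ=0.9575 → z ∈ {-0.3143, 0.2746}; z = -0.3143 (taking z<0)
x = 0.1110, y = 0.2437

(0.1110, 0.2437, -0.3143)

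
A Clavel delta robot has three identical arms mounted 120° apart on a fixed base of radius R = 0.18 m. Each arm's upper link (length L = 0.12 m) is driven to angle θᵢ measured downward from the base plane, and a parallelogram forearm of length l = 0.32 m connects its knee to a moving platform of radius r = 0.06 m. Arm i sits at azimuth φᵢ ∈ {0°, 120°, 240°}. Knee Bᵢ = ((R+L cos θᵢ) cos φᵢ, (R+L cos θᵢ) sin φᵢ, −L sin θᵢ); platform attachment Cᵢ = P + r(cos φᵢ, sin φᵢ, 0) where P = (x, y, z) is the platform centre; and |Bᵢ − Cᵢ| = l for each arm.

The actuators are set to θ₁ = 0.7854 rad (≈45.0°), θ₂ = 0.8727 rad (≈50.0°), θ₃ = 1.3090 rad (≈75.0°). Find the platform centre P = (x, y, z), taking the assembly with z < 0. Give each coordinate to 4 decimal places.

(0.0392, 0.0495, -0.3541)

φ1=0.0°: virtual centre (0.2049, 0.0000, -0.0849), radius l
O2 = (0.1971·cos120.0°, 0.1971·sin120.0°, -0.0919) = (-0.0986, 0.1707, -0.0919)
O3 = (0.1511·cos240.0°, 0.1511·sin240.0°, -0.1159) = (-0.0755, -0.1308, -0.1159)
eliminate P² terms by subtracting sphere 1 from 2 and 3
[-0.6068 0.3414 -0.0142]·P = -0.0019;  [-0.5608 -0.2616 -0.0621]·P = -0.0129
det = 0.3502;  x = 0.0140+-0.0711z,  y = 0.0194+-0.0850z
into |P−O₁|² = l²: 1.0123z² + 0.1936z + -0.0584 = 0;  Δ = 0.2739;  z = -0.3541 or 0.1629 → z<0 root = -0.3541
x = 0.0392, y = 0.0495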